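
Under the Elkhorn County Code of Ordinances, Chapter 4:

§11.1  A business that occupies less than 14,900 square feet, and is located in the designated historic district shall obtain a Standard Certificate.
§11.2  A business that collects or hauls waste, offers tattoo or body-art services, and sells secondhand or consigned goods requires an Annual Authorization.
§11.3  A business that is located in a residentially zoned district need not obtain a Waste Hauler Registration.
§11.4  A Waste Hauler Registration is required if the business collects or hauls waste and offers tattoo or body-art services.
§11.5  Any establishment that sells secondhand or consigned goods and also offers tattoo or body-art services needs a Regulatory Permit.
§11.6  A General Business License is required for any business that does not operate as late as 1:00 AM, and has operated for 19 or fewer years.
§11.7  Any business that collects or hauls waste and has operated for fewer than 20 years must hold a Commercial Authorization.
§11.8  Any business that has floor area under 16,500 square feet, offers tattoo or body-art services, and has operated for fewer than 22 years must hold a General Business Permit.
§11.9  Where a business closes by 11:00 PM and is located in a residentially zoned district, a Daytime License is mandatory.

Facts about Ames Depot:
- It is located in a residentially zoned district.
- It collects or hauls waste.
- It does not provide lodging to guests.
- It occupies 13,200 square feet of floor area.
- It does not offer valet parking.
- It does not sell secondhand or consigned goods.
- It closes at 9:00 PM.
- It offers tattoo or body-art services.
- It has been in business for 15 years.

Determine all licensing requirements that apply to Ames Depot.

§11.1 floor area 13,200 square feet < 14,900 square feet; is located in a residentially zoned district (not: is located in the designated historic district) → Standard Certificate not required.
§11.2 collects or hauls waste; offers tattoo or body-art services; does not sell secondhand or consigned goods → Annual Authorization not required.
§11.3 is located in a residentially zoned district → exempt from Waste Hauler Registration.
§11.4 collects or hauls waste; offers tattoo or body-art services → Waste Hauler Registration required.
§11.5 does not sell secondhand or consigned goods; offers tattoo or body-art services → Regulatory Permit not required.
§11.6 closes 9:00 PM, at/before 1:00 AM; years in business 15 ≤ 19 → General Business License required.
§11.7 collects or hauls waste; years in business 15 < 20 → Commercial Authorization required.
§11.8 floor area 13,200 square feet < 16,500 square feet; offers tattoo or body-art services; years in business 15 < 22 → General Business Permit required.
§11.9 closes 9:00 PM, at/before 11:00 PM; is located in a residentially zoned district → Daytime License required.

Commercial Authorization, Daytime License, General Business License, General Business Permit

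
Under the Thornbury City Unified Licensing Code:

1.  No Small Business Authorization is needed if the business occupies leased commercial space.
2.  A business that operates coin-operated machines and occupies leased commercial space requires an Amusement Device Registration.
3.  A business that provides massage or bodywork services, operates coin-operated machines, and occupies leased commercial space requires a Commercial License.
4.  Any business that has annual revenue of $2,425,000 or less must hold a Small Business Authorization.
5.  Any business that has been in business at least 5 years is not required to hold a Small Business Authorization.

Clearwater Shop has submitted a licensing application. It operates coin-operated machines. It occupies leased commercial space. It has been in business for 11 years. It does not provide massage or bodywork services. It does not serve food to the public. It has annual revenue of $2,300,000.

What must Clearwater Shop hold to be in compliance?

1. occupies leased commercial space → exempt from Small Business Authorization.
2. operates coin-operated machines; occupies leased commercial space → Amusement Device Registration required.
3. does not provide massage or bodywork services; operates coin-operated machines; occupies leased commercial space → Commercial License not required.
4. revenue $2,300,000 ≤ $2,425,000 → Small Business Authorization required.
5. years in business 11 ≥ 5 → exempt from Small Business Authorization.

Amusement Device Registration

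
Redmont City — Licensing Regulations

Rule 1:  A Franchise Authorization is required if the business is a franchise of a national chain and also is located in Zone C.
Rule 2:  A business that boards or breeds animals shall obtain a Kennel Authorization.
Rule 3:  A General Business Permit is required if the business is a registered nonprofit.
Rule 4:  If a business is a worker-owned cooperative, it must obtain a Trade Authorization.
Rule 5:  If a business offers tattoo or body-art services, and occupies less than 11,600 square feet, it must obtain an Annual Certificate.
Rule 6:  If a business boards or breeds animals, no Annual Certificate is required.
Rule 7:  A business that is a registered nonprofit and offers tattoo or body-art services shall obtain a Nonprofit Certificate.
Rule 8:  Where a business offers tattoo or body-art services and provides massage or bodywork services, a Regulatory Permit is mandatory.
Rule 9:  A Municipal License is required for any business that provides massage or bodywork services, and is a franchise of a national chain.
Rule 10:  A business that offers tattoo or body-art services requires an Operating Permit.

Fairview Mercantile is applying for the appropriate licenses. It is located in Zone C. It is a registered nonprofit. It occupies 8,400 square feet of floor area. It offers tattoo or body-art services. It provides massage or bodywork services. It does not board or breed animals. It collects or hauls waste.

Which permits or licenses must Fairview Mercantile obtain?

Annual Certificate, General Business Permit, Nonprofit Certificate, Operating Permit, Regulatory Permit

Rule 1: is a registered nonprofit (not: is a franchise of a national chain); is located in Zone C → Franchise Authorization not required.
Rule 2: does not board or breed animals → Kennel Authorization not required.
Rule 3: is a registered nonprofit → General Business Permit required.
Rule 4: is a registered nonprofit (not: is a worker-owned cooperative) → Trade Authorization not required.
Rule 5: offers tattoo or body-art services; floor area 8,400 square feet < 11,600 square feet → Annual Certificate required.
Rule 6: does not board or breed animals → Annual Certificate exemption does not apply.
Rule 7: is a registered nonprofit; offers tattoo or body-art services → Nonprofit Certificate required.
Rule 8: offers tattoo or body-art services; provides massage or bodywork services → Regulatory Permit required.
Rule 9: provides massage or bodywork services; is a registered nonprofit (not: is a franchise of a national chain) → Municipal License not required.
Rule 10: offers tattoo or body-art services → Operating Permit required.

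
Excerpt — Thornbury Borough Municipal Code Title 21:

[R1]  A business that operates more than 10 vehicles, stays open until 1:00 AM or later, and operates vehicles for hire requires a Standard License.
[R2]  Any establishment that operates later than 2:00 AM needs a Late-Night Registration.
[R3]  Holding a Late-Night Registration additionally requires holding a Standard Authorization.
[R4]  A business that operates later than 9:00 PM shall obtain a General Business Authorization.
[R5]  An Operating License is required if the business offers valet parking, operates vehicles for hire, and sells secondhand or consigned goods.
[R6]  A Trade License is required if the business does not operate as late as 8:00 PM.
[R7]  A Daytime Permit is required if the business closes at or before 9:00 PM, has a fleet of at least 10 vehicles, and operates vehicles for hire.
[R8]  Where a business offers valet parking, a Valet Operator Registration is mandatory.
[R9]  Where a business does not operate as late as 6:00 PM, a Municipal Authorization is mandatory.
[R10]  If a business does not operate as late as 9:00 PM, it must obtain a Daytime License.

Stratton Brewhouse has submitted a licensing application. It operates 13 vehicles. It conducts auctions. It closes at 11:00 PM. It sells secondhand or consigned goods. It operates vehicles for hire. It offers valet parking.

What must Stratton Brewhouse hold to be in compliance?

General Business Authorization, Operating License, Valet Operator Registration

[R1] vehicles 13 > 10; closes 11:00 PM, at/before 1:00 AM; operates vehicles for hire → Standard License not required.
[R2] closes 11:00 PM, at/before 2:00 AM → Late-Night Registration not required.
[R3] Late-Night Registration is not required → no effect.
[R4] closes 11:00 PM, after 9:00 PM → General Business Authorization required.
[R5] offers valet parking; operates vehicles for hire; sells secondhand or consigned goods → Operating License required.
[R6] closes 11:00 PM, after 8:00 PM → Trade License not required.
[R7] closes 11:00 PM, after 9:00 PM; vehicles 13 ≥ 10; operates vehicles for hire → Daytime Permit not required.
[R8] offers valet parking → Valet Operator Registration required.
[R9] closes 11:00 PM, after 6:00 PM → Municipal Authorization not required.
[R10] closes 11:00 PM, after 9:00 PM → Daytime License not required.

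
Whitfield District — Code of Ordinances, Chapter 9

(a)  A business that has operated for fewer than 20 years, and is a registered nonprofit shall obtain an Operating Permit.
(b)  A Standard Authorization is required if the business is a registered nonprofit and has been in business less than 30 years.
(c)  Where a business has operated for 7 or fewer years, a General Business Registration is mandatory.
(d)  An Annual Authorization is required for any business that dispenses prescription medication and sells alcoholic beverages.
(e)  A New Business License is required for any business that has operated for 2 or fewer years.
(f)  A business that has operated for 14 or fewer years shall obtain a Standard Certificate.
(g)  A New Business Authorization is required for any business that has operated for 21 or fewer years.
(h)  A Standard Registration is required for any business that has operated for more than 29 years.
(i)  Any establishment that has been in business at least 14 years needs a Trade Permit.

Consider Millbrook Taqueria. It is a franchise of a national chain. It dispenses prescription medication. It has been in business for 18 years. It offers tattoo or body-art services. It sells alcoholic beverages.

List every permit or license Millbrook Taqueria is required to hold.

(a) years in business 18 < 20; is a franchise of a national chain (not: is a registered nonprofit) → Operating Permit not required.
(b) is a franchise of a national chain (not: is a registered nonprofit); years in business 18 < 30 → Standard Authorization not required.
(c) years in business 18 > 7 → General Business Registration not required.
(d) dispenses prescription medication; sells alcoholic beverages → Annual Authorization required.
(e) years in business 18 > 2 → New Business License not required.
(f) years in business 18 > 14 → Standard Certificate not required.
(g) years in business 18 ≤ 21 → New Business Authorization required.
(h) years in business 18 ≤ 29 → Standard Registration not required.
(i) years in business 18 ≥ 14 → Trade Permit required.

Annual Authorization, New Business Authorization, Trade Permit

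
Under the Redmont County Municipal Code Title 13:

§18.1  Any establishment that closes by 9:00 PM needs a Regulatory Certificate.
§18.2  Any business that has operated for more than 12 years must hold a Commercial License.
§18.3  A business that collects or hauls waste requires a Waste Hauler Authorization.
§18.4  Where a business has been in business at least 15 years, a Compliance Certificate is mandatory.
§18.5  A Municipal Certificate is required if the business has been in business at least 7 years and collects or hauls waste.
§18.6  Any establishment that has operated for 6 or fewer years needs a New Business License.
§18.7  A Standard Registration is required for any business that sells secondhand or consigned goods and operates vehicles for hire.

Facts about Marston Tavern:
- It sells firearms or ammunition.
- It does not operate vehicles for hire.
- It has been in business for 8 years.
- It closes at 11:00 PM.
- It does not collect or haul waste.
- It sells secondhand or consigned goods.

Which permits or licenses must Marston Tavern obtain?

None

§18.1 closes 11:00 PM, after 9:00 PM → Regulatory Certificate not required.
§18.2 years in business 8 ≤ 12 → Commercial License not required.
§18.3 does not collect or haul waste → Waste Hauler Authorization not required.
§18.4 years in business 8 < 15 → Compliance Certificate not required.
§18.5 years in business 8 ≥ 7; does not collect or haul waste → Municipal Certificate not required.
§18.6 years in business 8 > 6 → New Business License not required.
§18.7 sells secondhand or consigned goods; does not operate vehicles for hire → Standard Registration not required.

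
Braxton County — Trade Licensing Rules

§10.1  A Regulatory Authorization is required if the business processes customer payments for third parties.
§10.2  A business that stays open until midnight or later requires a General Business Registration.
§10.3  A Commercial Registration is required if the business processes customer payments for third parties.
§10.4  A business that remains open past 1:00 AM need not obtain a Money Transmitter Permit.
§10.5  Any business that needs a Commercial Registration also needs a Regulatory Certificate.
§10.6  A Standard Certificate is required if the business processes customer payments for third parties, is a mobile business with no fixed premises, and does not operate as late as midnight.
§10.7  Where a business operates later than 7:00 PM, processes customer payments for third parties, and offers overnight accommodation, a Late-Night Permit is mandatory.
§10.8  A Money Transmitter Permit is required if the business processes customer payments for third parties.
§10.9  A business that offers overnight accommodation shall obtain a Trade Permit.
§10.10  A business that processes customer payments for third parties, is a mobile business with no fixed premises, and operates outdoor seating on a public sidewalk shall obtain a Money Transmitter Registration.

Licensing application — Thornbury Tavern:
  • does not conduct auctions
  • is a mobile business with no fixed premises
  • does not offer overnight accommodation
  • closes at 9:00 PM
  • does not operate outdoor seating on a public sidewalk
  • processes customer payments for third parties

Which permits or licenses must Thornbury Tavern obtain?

§10.1 processes customer payments for third parties → Regulatory Authorization required.
§10.2 closes 9:00 PM, at/before midnight → General Business Registration not required.
§10.3 processes customer payments for third parties → Commercial Registration required.
§10.4 closes 9:00 PM, at/before 1:00 AM → Money Transmitter Permit exemption does not apply.
§10.5 Commercial Registration is required → Regulatory Certificate also required.
§10.6 processes customer payments for third parties; is a mobile business with no fixed premises; closes 9:00 PM, at/before midnight → Standard Certificate required.
§10.7 closes 9:00 PM, after 7:00 PM; processes customer payments for third parties; does not offer overnight accommodation → Late-Night Permit not required.
§10.8 processes customer payments for third parties → Money Transmitter Permit required.
§10.9 does not offer overnight accommodation → Trade Permit not required.
§10.10 processes customer payments for third parties; is a mobile business with no fixed premises; does not operate outdoor seating on a public sidewalk → Money Transmitter Registration not required.

Commercial Registration, Money Transmitter Permit, Regulatory Authorization, Regulatory Certificate, Standard Certificate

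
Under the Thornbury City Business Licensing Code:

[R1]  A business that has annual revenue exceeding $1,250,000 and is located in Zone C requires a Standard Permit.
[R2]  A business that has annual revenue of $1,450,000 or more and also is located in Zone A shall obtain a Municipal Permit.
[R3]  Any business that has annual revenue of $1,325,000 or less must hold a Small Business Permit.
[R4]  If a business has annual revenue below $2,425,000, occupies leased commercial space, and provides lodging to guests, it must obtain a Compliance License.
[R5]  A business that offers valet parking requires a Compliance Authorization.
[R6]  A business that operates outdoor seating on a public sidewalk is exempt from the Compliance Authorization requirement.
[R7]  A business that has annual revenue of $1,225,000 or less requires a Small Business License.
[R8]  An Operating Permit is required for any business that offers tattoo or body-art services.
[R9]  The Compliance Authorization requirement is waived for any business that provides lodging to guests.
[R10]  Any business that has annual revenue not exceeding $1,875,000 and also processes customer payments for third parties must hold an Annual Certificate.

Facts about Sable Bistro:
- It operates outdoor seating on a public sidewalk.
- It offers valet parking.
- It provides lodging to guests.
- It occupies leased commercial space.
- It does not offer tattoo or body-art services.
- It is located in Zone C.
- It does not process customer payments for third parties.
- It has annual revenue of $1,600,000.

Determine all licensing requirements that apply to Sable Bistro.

[R1] revenue $1,600,000 > $1,250,000; is located in Zone C → Standard Permit required.
[R2] revenue $1,600,000 ≥ $1,450,000; is located in Zone C (not: is located in Zone A) → Municipal Permit not required.
[R3] revenue $1,600,000 > $1,325,000 → Small Business Permit not required.
[R4] revenue $1,600,000 < $2,425,000; occupies leased commercial space; provides lodging to guests → Compliance License required.
[R5] offers valet parking → Compliance Authorization required.
[R6] operates outdoor seating on a public sidewalk → exempt from Compliance Authorization.
[R7] revenue $1,600,000 > $1,225,000 → Small Business License not required.
[R8] does not offer tattoo or body-art services → Operating Permit not required.
[R9] provides lodging to guests → exempt from Compliance Authorization.
[R10] revenue $1,600,000 ≤ $1,875,000; does not process customer payments for third parties → Annual Certificate not required.

Compliance License, Standard Permit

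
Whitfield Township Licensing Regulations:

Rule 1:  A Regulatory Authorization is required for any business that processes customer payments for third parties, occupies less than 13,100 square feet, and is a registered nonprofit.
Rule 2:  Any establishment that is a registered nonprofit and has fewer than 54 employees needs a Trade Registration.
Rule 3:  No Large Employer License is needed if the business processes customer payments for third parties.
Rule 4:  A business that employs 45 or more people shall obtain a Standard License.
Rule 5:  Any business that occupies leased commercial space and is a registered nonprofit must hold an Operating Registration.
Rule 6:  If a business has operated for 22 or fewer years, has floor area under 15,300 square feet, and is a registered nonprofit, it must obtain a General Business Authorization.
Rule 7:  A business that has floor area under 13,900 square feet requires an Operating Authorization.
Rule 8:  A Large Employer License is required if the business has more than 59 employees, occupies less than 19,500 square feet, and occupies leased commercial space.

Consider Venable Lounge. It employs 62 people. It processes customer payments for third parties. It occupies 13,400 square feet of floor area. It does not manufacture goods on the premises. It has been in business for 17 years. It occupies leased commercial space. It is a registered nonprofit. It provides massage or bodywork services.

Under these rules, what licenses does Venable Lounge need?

Rule 1: processes customer payments for third parties; floor area 13,400 square feet ≥ 13,100 square feet; is a registered nonprofit → Regulatory Authorization not required.
Rule 2: is a registered nonprofit; employees 62 ≥ 54 → Trade Registration not required.
Rule 3: processes customer payments for third parties → exempt from Large Employer License.
Rule 4: employees 62 ≥ 45 → Standard License required.
Rule 5: occupies leased commercial space; is a registered nonprofit → Operating Registration required.
Rule 6: years in business 17 ≤ 22; floor area 13,400 square feet < 15,300 square feet; is a registered nonprofit → General Business Authorization required.
Rule 7: floor area 13,400 square feet < 13,900 square feet → Operating Authorization required.
Rule 8: employees 62 > 59; floor area 13,400 square feet < 19,500 square feet; occupies leased commercial space → Large Employer License required.

General Business Authorization, Operating Authorization, Operating Registration, Standard License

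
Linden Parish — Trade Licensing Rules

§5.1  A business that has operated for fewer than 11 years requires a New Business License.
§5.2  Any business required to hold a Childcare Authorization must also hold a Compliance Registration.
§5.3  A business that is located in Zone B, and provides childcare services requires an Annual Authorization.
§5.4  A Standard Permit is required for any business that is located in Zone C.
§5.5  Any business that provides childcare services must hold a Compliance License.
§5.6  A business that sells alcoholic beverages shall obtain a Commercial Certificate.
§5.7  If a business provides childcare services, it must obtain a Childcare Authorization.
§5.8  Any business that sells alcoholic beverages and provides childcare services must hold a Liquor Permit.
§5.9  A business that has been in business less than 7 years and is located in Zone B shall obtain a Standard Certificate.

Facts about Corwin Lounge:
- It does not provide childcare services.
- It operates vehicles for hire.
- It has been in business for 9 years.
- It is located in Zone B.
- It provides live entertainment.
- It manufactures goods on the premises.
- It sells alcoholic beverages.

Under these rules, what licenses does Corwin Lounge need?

§5.1 years in business 9 < 11 → New Business License required.
§5.2 Childcare Authorization is not required → no effect.
§5.3 is located in Zone B; does not provide childcare services → Annual Authorization not required.
§5.4 is located in Zone B (not: is located in Zone C) → Standard Permit not required.
§5.5 does not provide childcare services → Compliance License not required.
§5.6 sells alcoholic beverages → Commercial Certificate required.
§5.7 does not provide childcare services → Childcare Authorization not required.
§5.8 sells alcoholic beverages; does not provide childcare services → Liquor Permit not required.
§5.9 years in business 9 ≥ 7; is located in Zone B → Standard Certificate not required.

Commercial Certificate, New Business License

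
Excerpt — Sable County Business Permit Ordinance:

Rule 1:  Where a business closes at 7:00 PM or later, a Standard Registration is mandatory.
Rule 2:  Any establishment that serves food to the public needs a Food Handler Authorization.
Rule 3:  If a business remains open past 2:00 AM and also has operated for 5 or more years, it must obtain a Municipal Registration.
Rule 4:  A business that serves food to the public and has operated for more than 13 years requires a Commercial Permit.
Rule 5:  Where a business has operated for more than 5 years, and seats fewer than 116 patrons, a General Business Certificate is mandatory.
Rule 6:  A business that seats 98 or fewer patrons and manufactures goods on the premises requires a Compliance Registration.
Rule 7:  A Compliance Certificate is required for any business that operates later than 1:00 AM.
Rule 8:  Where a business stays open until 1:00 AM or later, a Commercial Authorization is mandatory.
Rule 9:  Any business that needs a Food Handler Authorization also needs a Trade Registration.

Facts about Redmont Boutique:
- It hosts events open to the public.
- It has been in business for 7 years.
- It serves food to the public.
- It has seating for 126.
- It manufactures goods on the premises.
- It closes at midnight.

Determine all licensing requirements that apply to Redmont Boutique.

Food Handler Authorization, Standard Registration, Trade Registration

Rule 1: closes midnight, after 7:00 PM → Standard Registration required.
Rule 2: serves food to the public → Food Handler Authorization required.
Rule 3: closes midnight, at/before 2:00 AM; years in business 7 ≥ 5 → Municipal Registration not required.
Rule 4: serves food to the public; years in business 7 ≤ 13 → Commercial Permit not required.
Rule 5: years in business 7 > 5; seating 126 ≥ 116 → General Business Certificate not required.
Rule 6: seating 126 > 98; manufactures goods on the premises → Compliance Registration not required.
Rule 7: closes midnight, at/before 1:00 AM → Compliance Certificate not required.
Rule 8: closes midnight, at/before 1:00 AM → Commercial Authorization not required.
Rule 9: Food Handler Authorization is required → Trade Registration also required.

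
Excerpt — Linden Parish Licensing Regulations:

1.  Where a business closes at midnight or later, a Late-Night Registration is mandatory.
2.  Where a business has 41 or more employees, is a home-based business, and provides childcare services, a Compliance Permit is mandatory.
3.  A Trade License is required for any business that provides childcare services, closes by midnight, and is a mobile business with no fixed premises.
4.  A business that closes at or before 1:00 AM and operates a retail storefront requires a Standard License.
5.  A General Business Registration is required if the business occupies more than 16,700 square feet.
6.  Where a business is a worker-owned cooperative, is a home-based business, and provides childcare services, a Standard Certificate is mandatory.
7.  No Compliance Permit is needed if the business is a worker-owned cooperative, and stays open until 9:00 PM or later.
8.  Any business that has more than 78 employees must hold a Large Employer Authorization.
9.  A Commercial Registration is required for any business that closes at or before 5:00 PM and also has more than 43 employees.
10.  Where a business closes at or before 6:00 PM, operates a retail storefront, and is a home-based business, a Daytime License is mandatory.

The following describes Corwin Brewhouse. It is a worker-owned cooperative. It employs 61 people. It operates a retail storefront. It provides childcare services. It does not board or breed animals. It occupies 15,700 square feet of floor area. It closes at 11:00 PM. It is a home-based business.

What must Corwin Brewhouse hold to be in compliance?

1. closes 11:00 PM, at/before midnight → Late-Night Registration not required.
2. employees 61 ≥ 41; is a home-based business; provides childcare services → Compliance Permit required.
3. provides childcare services; closes 11:00 PM, at/before midnight; is a home-based business (not: is a mobile business with no fixed premises) → Trade License not required.
4. closes 11:00 PM, at/before 1:00 AM; operates a retail storefront → Standard License required.
5. floor area 15,700 square feet ≤ 16,700 square feet → General Business Registration not required.
6. is a worker-owned cooperative; is a home-based business; provides childcare services → Standard Certificate required.
7. is a worker-owned cooperative; closes 11:00 PM, after 9:00 PM → exempt from Compliance Permit.
8. employees 61 ≤ 78 → Large Employer Authorization not required.
9. closes 11:00 PM, after 5:00 PM; employees 61 > 43 → Commercial Registration not required.
10. closes 11:00 PM, after 6:00 PM; operates a retail storefront; is a home-based business → Daytime License not required.

Standard Certificate, Standard License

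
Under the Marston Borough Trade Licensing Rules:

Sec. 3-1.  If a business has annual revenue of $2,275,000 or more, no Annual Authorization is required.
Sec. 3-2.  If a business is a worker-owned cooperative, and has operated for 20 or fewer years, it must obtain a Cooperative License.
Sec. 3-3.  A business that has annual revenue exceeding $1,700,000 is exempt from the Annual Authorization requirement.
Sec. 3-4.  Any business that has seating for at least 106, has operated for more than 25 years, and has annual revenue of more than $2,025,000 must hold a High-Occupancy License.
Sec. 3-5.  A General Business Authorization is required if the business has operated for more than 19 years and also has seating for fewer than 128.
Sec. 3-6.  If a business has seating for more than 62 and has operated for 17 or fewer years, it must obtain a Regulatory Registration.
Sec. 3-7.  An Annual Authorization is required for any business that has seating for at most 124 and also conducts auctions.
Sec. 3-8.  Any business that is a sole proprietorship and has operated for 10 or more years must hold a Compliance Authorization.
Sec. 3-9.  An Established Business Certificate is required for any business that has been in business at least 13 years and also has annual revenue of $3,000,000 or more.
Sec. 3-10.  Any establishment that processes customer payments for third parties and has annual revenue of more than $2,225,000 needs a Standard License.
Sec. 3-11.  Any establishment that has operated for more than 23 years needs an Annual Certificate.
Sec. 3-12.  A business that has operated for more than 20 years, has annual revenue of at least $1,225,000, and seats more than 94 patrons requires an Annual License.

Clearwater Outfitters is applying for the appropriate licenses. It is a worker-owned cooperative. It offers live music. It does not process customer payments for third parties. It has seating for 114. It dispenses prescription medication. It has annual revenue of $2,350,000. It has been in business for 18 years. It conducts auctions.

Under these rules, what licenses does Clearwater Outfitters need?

Cooperative License

Sec. 3-1. revenue $2,350,000 ≥ $2,275,000 → exempt from Annual Authorization.
Sec. 3-2. is a worker-owned cooperative; years in business 18 ≤ 20 → Cooperative License required.
Sec. 3-3. revenue $2,350,000 > $1,700,000 → exempt from Annual Authorization.
Sec. 3-4. seating 114 ≥ 106; years in business 18 ≤ 25; revenue $2,350,000 > $2,025,000 → High-Occupancy License not required.
Sec. 3-5. years in business 18 ≤ 19; seating 114 < 128 → General Business Authorization not required.
Sec. 3-6. seating 114 > 62; years in business 18 > 17 → Regulatory Registration not required.
Sec. 3-7. seating 114 ≤ 124; conducts auctions → Annual Authorization required.
Sec. 3-8. is a worker-owned cooperative (not: is a sole proprietorship); years in business 18 ≥ 10 → Compliance Authorization not required.
Sec. 3-9. years in business 18 ≥ 13; revenue $2,350,000 < $3,000,000 → Established Business Certificate not required.
Sec. 3-10. does not process customer payments for third parties; revenue $2,350,000 > $2,225,000 → Standard License not required.
Sec. 3-11. years in business 18 ≤ 23 → Annual Certificate not required.
Sec. 3-12. years in business 18 ≤ 20; revenue $2,350,000 ≥ $1,225,000; seating 114 > 94 → Annual License not required.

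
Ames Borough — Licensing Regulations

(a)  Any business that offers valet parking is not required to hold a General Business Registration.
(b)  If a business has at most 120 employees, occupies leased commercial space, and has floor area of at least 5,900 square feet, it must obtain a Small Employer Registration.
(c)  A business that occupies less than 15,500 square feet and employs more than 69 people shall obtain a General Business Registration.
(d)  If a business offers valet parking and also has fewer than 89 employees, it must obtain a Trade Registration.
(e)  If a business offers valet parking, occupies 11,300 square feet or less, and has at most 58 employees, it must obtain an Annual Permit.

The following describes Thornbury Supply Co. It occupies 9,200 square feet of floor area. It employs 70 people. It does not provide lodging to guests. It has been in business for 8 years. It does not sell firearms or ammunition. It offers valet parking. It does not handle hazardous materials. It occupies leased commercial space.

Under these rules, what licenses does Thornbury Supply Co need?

(a) offers valet parking → exempt from General Business Registration.
(b) employees 70 ≤ 120; occupies leased commercial space; floor area 9,200 square feet ≥ 5,900 square feet → Small Employer Registration required.
(c) floor area 9,200 square feet < 15,500 square feet; employees 70 > 69 → General Business Registration required.
(d) offers valet parking; employees 70 < 89 → Trade Registration required.
(e) offers valet parking; floor area 9,200 square feet ≤ 11,300 square feet; employees 70 > 58 → Annual Permit not required.

Small Employer Registration, Trade Registration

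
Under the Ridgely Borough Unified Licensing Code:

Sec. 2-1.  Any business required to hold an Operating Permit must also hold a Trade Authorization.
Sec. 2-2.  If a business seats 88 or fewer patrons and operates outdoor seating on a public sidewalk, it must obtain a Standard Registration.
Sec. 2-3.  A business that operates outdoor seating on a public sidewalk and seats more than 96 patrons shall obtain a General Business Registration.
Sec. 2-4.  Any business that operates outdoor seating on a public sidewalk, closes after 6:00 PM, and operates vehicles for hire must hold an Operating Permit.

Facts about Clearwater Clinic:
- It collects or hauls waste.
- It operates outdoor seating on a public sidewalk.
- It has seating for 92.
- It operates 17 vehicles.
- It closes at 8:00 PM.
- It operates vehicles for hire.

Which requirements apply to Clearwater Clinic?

Sec. 2-1. Operating Permit is required → Trade Authorization also required.
Sec. 2-2. seating 92 > 88; operates outdoor seating on a public sidewalk → Standard Registration not required.
Sec. 2-3. operates outdoor seating on a public sidewalk; seating 92 ≤ 96 → General Business Registration not required.
Sec. 2-4. operates outdoor seating on a public sidewalk; closes 8:00 PM, after 6:00 PM; operates vehicles for hire → Operating Permit required.

Operating Permit, Trade Authorization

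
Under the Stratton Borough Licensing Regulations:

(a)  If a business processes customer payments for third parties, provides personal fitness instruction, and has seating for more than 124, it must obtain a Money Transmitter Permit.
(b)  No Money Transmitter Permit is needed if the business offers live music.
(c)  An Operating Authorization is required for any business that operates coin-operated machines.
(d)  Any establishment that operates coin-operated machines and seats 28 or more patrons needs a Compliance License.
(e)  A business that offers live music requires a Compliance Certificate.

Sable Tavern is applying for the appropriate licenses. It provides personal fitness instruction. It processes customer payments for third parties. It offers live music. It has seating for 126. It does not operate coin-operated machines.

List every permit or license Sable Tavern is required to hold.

Compliance Certificate

(a) processes customer payments for third parties; provides personal fitness instruction; seating 126 > 124 → Money Transmitter Permit required.
(b) offers live music → exempt from Money Transmitter Permit.
(c) does not operate coin-operated machines → Operating Authorization not required.
(d) does not operate coin-operated machines; seating 126 ≥ 28 → Compliance License not required.
(e) offers live music → Compliance Certificate required.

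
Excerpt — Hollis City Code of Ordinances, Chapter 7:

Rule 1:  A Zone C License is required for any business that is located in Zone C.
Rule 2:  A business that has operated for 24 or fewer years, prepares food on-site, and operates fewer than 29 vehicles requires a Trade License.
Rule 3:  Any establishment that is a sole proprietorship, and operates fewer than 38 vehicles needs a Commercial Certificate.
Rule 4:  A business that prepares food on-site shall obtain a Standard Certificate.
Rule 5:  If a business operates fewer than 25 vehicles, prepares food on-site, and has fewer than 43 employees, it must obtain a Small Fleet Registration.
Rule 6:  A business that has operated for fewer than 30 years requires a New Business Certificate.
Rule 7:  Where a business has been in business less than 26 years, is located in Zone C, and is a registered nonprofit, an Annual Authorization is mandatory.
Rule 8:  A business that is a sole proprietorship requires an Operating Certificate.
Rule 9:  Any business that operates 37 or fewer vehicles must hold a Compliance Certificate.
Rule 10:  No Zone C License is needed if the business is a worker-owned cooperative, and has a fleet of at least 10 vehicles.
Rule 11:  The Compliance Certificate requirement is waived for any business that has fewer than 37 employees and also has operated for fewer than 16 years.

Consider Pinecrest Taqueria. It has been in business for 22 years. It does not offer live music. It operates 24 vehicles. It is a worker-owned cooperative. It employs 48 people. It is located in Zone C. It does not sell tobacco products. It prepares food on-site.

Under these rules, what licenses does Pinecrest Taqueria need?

Compliance Certificate, New Business Certificate, Standard Certificate, Trade License

Rule 1: is located in Zone C → Zone C License required.
Rule 2: years in business 22 ≤ 24; prepares food on-site; vehicles 24 < 29 → Trade License required.
Rule 3: is a worker-owned cooperative (not: is a sole proprietorship); vehicles 24 < 38 → Commercial Certificate not required.
Rule 4: prepares food on-site → Standard Certificate required.
Rule 5: vehicles 24 < 25; prepares food on-site; employees 48 ≥ 43 → Small Fleet Registration not required.
Rule 6: years in business 22 < 30 → New Business Certificate required.
Rule 7: years in business 22 < 26; is located in Zone C; is a worker-owned cooperative (not: is a registered nonprofit) → Annual Authorization not required.
Rule 8: is a worker-owned cooperative (not: is a sole proprietorship) → Operating Certificate not required.
Rule 9: vehicles 24 ≤ 37 → Compliance Certificate required.
Rule 10: is a worker-owned cooperative; vehicles 24 ≥ 10 → exempt from Zone C License.
Rule 11: employees 48 ≥ 37; years in business 22 ≥ 16 → Compliance Certificate exemption does not apply.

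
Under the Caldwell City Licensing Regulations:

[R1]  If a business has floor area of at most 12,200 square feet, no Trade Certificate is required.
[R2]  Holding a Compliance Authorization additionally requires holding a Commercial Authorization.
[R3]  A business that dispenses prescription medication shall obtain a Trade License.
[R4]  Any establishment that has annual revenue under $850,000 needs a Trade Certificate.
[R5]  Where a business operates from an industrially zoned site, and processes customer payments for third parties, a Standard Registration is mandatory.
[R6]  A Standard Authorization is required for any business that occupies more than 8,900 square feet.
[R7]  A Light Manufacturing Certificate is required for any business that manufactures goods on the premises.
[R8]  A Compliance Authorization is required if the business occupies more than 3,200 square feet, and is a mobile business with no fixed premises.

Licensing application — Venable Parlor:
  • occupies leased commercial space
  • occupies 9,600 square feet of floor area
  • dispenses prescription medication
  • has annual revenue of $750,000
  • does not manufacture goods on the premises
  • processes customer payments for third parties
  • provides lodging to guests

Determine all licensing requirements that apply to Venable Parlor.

[R1] floor area 9,600 square feet ≤ 12,200 square feet → exempt from Trade Certificate.
[R2] Compliance Authorization is not required → no effect.
[R3] dispenses prescription medication → Trade License required.
[R4] revenue $750,000 < $850,000 → Trade Certificate required.
[R5] occupies leased commercial space (not: operates from an industrially zoned site); processes customer payments for third parties → Standard Registration not required.
[R6] floor area 9,600 square feet > 8,900 square feet → Standard Authorization required.
[R7] does not manufacture goods on the premises → Light Manufacturing Certificate not required.
[R8] floor area 9,600 square feet > 3,200 square feet; occupies leased commercial space (not: is a mobile business with no fixed premises) → Compliance Authorization not required.

Standard Authorization, Trade License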